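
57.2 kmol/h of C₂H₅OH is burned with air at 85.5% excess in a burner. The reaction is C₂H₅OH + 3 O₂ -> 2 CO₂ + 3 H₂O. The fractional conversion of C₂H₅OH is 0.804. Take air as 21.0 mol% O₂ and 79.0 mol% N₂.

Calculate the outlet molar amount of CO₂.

Stoichiometric O₂ = 3 × 57.2 = 171.6 kmol/h; O₂ fed = 171.6 × 1.855 = 318.3 kmol/h.
N₂ fed = 318.3 × 79/21 = 1197 kmol/h.
Fuel reacted = 0.804 × 57.2 → ξ = 45.99 kmol/h.
Outlet (n = n₀ + ν ξ):
  C₂H₅OH: 57.2 − 1(45.99) = 11.21
  O₂: 318.3 − 3(45.99) = 180.4
  N₂: 1197 (inert)
  CO₂: 0 + 2(45.99) = 91.98
  H₂O: 0 + 3(45.99) = 138

92 kmol/h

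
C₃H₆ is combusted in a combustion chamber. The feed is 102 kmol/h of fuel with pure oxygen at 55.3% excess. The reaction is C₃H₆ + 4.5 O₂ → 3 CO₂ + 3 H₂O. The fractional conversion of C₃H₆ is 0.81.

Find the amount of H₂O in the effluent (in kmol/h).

Stoichiometric O₂ = 4.5 × 102 = 459 kmol/h; O₂ fed = 459 × 1.553 = 712.8 kmol/h.
Fuel reacted = 0.81 × 102 → ξ = 82.62 kmol/h.
Outlet (n = n₀ + ν ξ):
  C₃H₆: 102 − 1(82.62) = 19.38
  O₂: 712.8 − 4.5(82.62) = 341
  CO₂: 0 + 3(82.62) = 247.9
  H₂O: 0 + 3(82.62) = 247.9

248 kmol/h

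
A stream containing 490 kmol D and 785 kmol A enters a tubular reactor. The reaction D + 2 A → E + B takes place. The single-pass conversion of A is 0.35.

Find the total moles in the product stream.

1140 kmol

A reacted = 0.35 × 785 = 274.8 kmol; ν_A = −2, so ξ = 274.8/2 = 137.4 kmol.
Outlet amounts (n = n₀ + ν ξ):
  D: 490 − 1(137.4) = 352.6
  A: 785 − 2(137.4) = 510.2
  E: 0 + 1(137.4) = 137.4
  B: 0 + 1(137.4) = 137.4
Total out = 352.6 + 510.2 + 137.4 + 137.4 = 1138 kmol.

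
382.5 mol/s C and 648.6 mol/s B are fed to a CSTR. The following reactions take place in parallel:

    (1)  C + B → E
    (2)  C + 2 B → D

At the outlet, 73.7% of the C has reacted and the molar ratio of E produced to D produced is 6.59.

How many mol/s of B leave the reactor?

330 mol/s

Conversion of C: C consumed = 0.737 × 382.5 = 281.9 mol/s = 1ξ₁ + 1ξ₂.
Selectivity: 1ξ₁ / (1ξ₂) = 6.59 → ξ₁ = 6.59 ξ₂.
Substitute: (1·6.59 + 1) ξ₂ = 281.9 → ξ₂ = 37.14 mol/s, ξ₁ = 244.8 mol/s.
Outlet amounts (n = n₀ + Σ ν·ξ):
  C: 382.5 − 1(244.8) − 1(37.14) = 100.6
  B: 648.6 − 1(244.8) − 2(37.14) = 329.6
  E: 0 + 1(244.8) = 244.8
  D: 0 + 1(37.14) = 37.14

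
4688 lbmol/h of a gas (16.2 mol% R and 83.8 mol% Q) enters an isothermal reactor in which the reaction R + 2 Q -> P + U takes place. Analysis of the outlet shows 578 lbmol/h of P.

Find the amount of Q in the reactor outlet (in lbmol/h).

For P: n = n₀ + 1ξ → 578 = 0 + 1ξ, giving ξ = 578 lbmol/h.
Outlet amounts (n = n₀ + ν ξ):
  R: 759.5 − 1(578) = 181.5
  Q: 3929 − 2(578) = 2773
  P: 0 + 1(578) = 578
  U: 0 + 1(578) = 578

2770 lbmol/h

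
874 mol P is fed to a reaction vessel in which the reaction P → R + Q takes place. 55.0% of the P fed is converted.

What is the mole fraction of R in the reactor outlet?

0.355

P reacted = 0.55 × 874 = 480.7 mol; ν_P = −1, so ξ = 480.7/1 = 480.7 mol.
Outlet amounts (n = n₀ + ν ξ):
  P: 874 − 1(480.7) = 393.3
  R: 0 + 1(480.7) = 480.7
  Q: 0 + 1(480.7) = 480.7
Total out = 1355 mol; y_R = 480.7 / 1355 = 0.3548.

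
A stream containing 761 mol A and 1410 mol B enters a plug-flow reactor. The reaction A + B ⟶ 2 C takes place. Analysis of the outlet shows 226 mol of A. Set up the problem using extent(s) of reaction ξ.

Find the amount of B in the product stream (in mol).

For A: n = n₀ − 1ξ → 226 = 761 − 1ξ, giving ξ = 535 mol.
Outlet amounts (n = n₀ + ν ξ):
  A: 761 − 1(535) = 226
  B: 1410 − 1(535) = 875
  C: 0 + 2(535) = 1070

875 mol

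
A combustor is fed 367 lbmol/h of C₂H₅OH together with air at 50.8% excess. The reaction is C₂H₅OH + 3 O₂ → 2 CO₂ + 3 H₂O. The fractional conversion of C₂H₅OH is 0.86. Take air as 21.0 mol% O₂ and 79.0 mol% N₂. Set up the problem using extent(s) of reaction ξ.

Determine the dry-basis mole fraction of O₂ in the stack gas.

0.0934

Stoichiometric O₂ = 3 × 367 = 1101 lbmol/h; O₂ fed = 1101 × 1.508 = 1660 lbmol/h.
N₂ fed = 1660 × 79/21 = 6246 lbmol/h.
Fuel reacted = 0.86 × 367 → ξ = 315.6 lbmol/h.
Outlet (n = n₀ + ν ξ):
  C₂H₅OH: 367 − 1(315.6) = 51.38
  O₂: 1660 − 3(315.6) = 713.4
  N₂: 6246 (inert)
  CO₂: 0 + 2(315.6) = 631.2
  H₂O: 0 + 3(315.6) = 946.9
Dry total = 7642 lbmol/h; y_O₂ (dry) = 713.4 / 7642 = 0.09336.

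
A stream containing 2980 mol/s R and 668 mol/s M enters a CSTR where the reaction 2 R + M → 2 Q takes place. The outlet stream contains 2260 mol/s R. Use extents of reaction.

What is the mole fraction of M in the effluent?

0.0937

For R: n = n₀ − 2ξ → 2260 = 2980 − 2ξ, giving ξ = 360 mol/s.
Outlet amounts (n = n₀ + ν ξ):
  R: 2980 − 2(360) = 2260
  M: 668 − 1(360) = 308
  Q: 0 + 2(360) = 720
Total out = 3288 mol/s; y_M = 308 / 3288 = 0.09367.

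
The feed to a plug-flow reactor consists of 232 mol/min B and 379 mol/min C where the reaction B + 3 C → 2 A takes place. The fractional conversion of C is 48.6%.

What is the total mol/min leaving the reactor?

488 mol/min

C reacted = 0.486 × 379 = 184.2 mol/min; ν_C = −3, so ξ = 184.2/3 = 61.4 mol/min.
Outlet amounts (n = n₀ + ν ξ):
  B: 232 − 1(61.4) = 170.6
  C: 379 − 3(61.4) = 194.8
  A: 0 + 2(61.4) = 122.8
Total out = 170.6 + 194.8 + 122.8 = 488.2 mol/min.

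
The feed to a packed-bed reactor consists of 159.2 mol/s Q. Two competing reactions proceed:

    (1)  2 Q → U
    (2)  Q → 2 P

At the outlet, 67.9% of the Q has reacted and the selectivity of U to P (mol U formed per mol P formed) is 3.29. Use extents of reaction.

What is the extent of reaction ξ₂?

ξ₂ = 7.63 mol/s

Conversion of Q: Q consumed = 0.679 × 159.2 = 108.1 mol/s = 2ξ₁ + 1ξ₂.
Selectivity: 1ξ₁ / (2ξ₂) = 3.29 → ξ₁ = 6.58 ξ₂.
Substitute: (2·6.58 + 1) ξ₂ = 108.1 → ξ₂ = 7.634 mol/s, ξ₁ = 50.23 mol/s.
Outlet amounts (n = n₀ + Σ ν·ξ):
  Q: 159.2 − 2(50.23) − 1(7.634) = 51.1
  U: 0 + 1(50.23) = 50.23
  P: 0 + 2(7.634) = 15.27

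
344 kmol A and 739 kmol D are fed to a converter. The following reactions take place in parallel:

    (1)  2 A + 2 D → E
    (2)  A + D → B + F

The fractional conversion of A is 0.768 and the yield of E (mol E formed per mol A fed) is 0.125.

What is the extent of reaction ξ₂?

ξ₂ = 178 kmol

Yield of E: 1ξ₁ / 344 = 0.125 → ξ₁ = 43 kmol.
Conversion of A: 2ξ₁ + 1ξ₂ = 0.768 × 344 = 264.2 → ξ₂ = 178.2 kmol.
Outlet amounts (n = n₀ + Σ ν·ξ):
  A: 344 − 2(43) − 1(178.2) = 79.81
  D: 739 − 2(43) − 1(178.2) = 474.8
  E: 0 + 1(43) = 43
  B: 0 + 1(178.2) = 178.2
  F: 0 + 1(178.2) = 178.2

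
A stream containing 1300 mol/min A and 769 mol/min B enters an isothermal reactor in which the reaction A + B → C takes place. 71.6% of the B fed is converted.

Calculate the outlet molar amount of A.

749 mol/min

B reacted = 0.716 × 769 = 550.6 mol/min; ν_B = −1, so ξ = 550.6/1 = 550.6 mol/min.
Outlet amounts (n = n₀ + ν ξ):
  A: 1300 − 1(550.6) = 749.4
  B: 769 − 1(550.6) = 218.4
  C: 0 + 1(550.6) = 550.6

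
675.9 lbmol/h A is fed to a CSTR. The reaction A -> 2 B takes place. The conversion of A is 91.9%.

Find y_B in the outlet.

A reacted = 0.919 × 675.9 = 621.2 lbmol/h; ν_A = −1, so ξ = 621.2/1 = 621.2 lbmol/h.
Outlet amounts (n = n₀ + ν ξ):
  A: 675.9 − 1(621.2) = 54.75
  B: 0 + 2(621.2) = 1242
Total out = 1297 lbmol/h; y_B = 1242 / 1297 = 0.9578.

0.958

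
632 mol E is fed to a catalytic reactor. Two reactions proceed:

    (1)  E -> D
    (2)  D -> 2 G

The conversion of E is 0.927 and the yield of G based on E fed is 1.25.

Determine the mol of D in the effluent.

Conversion of E: E consumed = 1ξ₁ = 0.927 × 632 → ξ₁ = 585.9 mol.
Yield of G: 2ξ₂ / 632 = 1.25 → ξ₂ = 395 mol.
Outlet amounts (n = n₀ + Σ ν·ξ):
  E: 632 − 1(585.9) = 46.14
  D: 0 + 1(585.9) − 1(395) = 190.9
  G: 0 + 2(395) = 790

191 mol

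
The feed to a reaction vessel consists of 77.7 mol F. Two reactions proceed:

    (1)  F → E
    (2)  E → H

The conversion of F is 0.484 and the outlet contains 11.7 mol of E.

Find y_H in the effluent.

Conversion of F: F consumed = 1ξ₁ = 0.484 × 77.7 → ξ₁ = 37.61 mol.
E balance: n_E = 0 + 1ξ₁ − 1ξ₂ = 11.7 → ξ₂ = (1·37.61 − 11.7)/1 = 25.91 mol.
Outlet amounts (n = n₀ + Σ ν·ξ):
  F: 77.7 − 1(37.61) = 40.09
  E: 0 + 1(37.61) − 1(25.91) = 11.7
  H: 0 + 1(25.91) = 25.91
Total out = 77.7 mol; y_H = 25.91 / 77.7 = 0.3334.

0.333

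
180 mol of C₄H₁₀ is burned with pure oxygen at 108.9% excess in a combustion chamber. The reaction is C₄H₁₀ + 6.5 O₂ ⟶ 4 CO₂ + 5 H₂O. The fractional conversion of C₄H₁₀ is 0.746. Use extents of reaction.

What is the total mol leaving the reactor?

Stoichiometric O₂ = 6.5 × 180 = 1170 mol; O₂ fed = 1170 × 2.089 = 2444 mol.
Fuel reacted = 0.746 × 180 → ξ = 134.3 mol.
Outlet (n = n₀ + ν ξ):
  C₄H₁₀: 180 − 1(134.3) = 45.72
  O₂: 2444 − 6.5(134.3) = 1571
  CO₂: 0 + 4(134.3) = 537.1
  H₂O: 0 + 5(134.3) = 671.4
Total out = 45.72 + 1571 + 537.1 + 671.4 = 2826 mol.

2830 mol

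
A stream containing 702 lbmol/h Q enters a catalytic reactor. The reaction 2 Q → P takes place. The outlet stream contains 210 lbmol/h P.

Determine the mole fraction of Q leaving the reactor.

0.573

For P: n = n₀ + 1ξ → 210 = 0 + 1ξ, giving ξ = 210 lbmol/h.
Outlet amounts (n = n₀ + ν ξ):
  Q: 702 − 2(210) = 282
  P: 0 + 1(210) = 210
Total out = 492 lbmol/h; y_Q = 282 / 492 = 0.5732.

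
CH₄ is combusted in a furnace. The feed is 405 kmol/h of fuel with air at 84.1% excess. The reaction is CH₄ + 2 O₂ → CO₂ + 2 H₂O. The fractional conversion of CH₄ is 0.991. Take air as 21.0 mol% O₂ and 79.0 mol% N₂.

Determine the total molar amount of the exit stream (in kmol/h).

Stoichiometric O₂ = 2 × 405 = 810 kmol/h; O₂ fed = 810 × 1.841 = 1491 kmol/h.
N₂ fed = 1491 × 79/21 = 5610 kmol/h.
Fuel reacted = 0.991 × 405 → ξ = 401.4 kmol/h.
Outlet (n = n₀ + ν ξ):
  CH₄: 405 − 1(401.4) = 3.645
  O₂: 1491 − 2(401.4) = 688.5
  N₂: 5610 (inert)
  CO₂: 0 + 1(401.4) = 401.4
  H₂O: 0 + 2(401.4) = 802.7
Total out = 3.645 + 688.5 + 5610 + 401.4 + 802.7 = 7506 kmol/h.

7510 kmol/h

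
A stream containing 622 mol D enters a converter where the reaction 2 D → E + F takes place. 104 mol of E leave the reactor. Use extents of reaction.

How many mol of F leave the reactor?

For E: n = n₀ + 1ξ → 104 = 0 + 1ξ, giving ξ = 104 mol.
Outlet amounts (n = n₀ + ν ξ):
  D: 622 − 2(104) = 414
  E: 0 + 1(104) = 104
  F: 0 + 1(104) = 104

104 mol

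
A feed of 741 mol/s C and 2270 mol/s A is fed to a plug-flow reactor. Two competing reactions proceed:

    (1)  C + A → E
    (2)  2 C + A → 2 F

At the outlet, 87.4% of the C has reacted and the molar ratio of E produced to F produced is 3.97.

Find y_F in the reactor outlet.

Conversion of C: C consumed = 0.874 × 741 = 647.6 mol/s = 1ξ₁ + 2ξ₂.
Selectivity: 1ξ₁ / (2ξ₂) = 3.97 → ξ₁ = 7.94 ξ₂.
Substitute: (1·7.94 + 2) ξ₂ = 647.6 → ξ₂ = 65.15 mol/s, ξ₁ = 517.3 mol/s.
Outlet amounts (n = n₀ + Σ ν·ξ):
  C: 741 − 1(517.3) − 2(65.15) = 93.37
  A: 2270 − 1(517.3) − 1(65.15) = 1688
  E: 0 + 1(517.3) = 517.3
  F: 0 + 2(65.15) = 130.3
Total out = 2429 mol/s; y_F = 130.3 / 2429 = 0.05366.

0.0537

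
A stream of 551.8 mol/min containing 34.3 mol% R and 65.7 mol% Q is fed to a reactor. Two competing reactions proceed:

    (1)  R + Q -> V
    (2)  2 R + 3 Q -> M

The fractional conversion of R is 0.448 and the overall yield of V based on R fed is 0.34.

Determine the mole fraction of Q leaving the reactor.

0.599

Yield of V: 1ξ₁ / 189.3 = 0.34 → ξ₁ = 64.35 mol/min.
Conversion of R: 1ξ₁ + 2ξ₂ = 0.448 × 189.3 = 84.79 → ξ₂ = 10.22 mol/min.
Outlet amounts (n = n₀ + Σ ν·ξ):
  R: 189.3 − 1(64.35) − 2(10.22) = 104.5
  Q: 362.5 − 1(64.35) − 3(10.22) = 267.5
  V: 0 + 1(64.35) = 64.35
  M: 0 + 1(10.22) = 10.22
Total out = 446.6 mol/min; y_Q = 267.5 / 446.6 = 0.5991.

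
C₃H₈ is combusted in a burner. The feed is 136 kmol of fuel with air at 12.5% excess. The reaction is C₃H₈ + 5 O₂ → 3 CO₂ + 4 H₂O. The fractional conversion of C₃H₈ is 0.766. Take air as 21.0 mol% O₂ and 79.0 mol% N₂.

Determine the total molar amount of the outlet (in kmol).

Stoichiometric O₂ = 5 × 136 = 680 kmol; O₂ fed = 680 × 1.125 = 765 kmol.
N₂ fed = 765 × 79/21 = 2878 kmol.
Fuel reacted = 0.766 × 136 → ξ = 104.2 kmol.
Outlet (n = n₀ + ν ξ):
  C₃H₈: 136 − 1(104.2) = 31.82
  O₂: 765 − 5(104.2) = 244.1
  N₂: 2878 (inert)
  CO₂: 0 + 3(104.2) = 312.5
  H₂O: 0 + 4(104.2) = 416.7
Total out = 31.82 + 244.1 + 2878 + 312.5 + 416.7 = 3883 kmol.

3880 kmol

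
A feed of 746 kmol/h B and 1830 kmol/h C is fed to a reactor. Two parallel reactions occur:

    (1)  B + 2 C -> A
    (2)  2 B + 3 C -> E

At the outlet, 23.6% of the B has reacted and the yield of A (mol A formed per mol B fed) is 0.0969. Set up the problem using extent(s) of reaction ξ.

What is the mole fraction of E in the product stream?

0.0233

Yield of A: 1ξ₁ / 746 = 0.0969 → ξ₁ = 72.29 kmol/h.
Conversion of B: 1ξ₁ + 2ξ₂ = 0.236 × 746 = 176.1 → ξ₂ = 51.88 kmol/h.
Outlet amounts (n = n₀ + Σ ν·ξ):
  B: 746 − 1(72.29) − 2(51.88) = 569.9
  C: 1830 − 2(72.29) − 3(51.88) = 1530
  A: 0 + 1(72.29) = 72.29
  E: 0 + 1(51.88) = 51.88
Total out = 2224 kmol/h; y_E = 51.88 / 2224 = 0.02333.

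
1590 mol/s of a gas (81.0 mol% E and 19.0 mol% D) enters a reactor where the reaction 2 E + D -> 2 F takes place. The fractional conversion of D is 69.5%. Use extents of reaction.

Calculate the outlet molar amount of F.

420 mol/s

D reacted = 0.695 × 302.1 = 210 mol/s; ν_D = −1, so ξ = 210/1 = 210 mol/s.
Outlet amounts (n = n₀ + ν ξ):
  E: 1288 − 2(210) = 868
  D: 302.1 − 1(210) = 92.14
  F: 0 + 2(210) = 419.9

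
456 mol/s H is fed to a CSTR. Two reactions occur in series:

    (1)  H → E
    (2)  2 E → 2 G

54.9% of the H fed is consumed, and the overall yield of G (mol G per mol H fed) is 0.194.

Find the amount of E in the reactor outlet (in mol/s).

Conversion of H: H consumed = 1ξ₁ = 0.549 × 456 → ξ₁ = 250.3 mol/s.
Yield of G: 2ξ₂ / 456 = 0.194 → ξ₂ = 44.23 mol/s.
Outlet amounts (n = n₀ + Σ ν·ξ):
  H: 456 − 1(250.3) = 205.7
  E: 0 + 1(250.3) − 2(44.23) = 161.9
  G: 0 + 2(44.23) = 88.46

162 mol/s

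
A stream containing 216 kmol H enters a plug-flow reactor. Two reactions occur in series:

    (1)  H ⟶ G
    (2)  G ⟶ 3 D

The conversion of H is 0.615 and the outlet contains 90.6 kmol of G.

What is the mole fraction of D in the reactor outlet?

Conversion of H: H consumed = 1ξ₁ = 0.615 × 216 → ξ₁ = 132.8 kmol.
G balance: n_G = 0 + 1ξ₁ − 1ξ₂ = 90.6 → ξ₂ = (1·132.8 − 90.6)/1 = 42.24 kmol.
Outlet amounts (n = n₀ + Σ ν·ξ):
  H: 216 − 1(132.8) = 83.16
  G: 0 + 1(132.8) − 1(42.24) = 90.6
  D: 0 + 3(42.24) = 126.7
Total out = 300.5 kmol; y_D = 126.7 / 300.5 = 0.4217.

0.422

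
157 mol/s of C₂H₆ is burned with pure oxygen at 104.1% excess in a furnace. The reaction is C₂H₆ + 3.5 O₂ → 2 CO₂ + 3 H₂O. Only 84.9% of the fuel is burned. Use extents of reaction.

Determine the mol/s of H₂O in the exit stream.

400 mol/s

Stoichiometric O₂ = 3.5 × 157 = 549.5 mol/s; O₂ fed = 549.5 × 2.041 = 1122 mol/s.
Fuel reacted = 0.849 × 157 → ξ = 133.3 mol/s.
Outlet (n = n₀ + ν ξ):
  C₂H₆: 157 − 1(133.3) = 23.71
  O₂: 1122 − 3.5(133.3) = 655
  CO₂: 0 + 2(133.3) = 266.6
  H₂O: 0 + 3(133.3) = 399.9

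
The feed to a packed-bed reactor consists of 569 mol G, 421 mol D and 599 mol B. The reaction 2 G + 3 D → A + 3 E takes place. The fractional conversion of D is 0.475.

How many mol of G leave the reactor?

D reacted = 0.475 × 421 = 200 mol; ν_D = −3, so ξ = 200/3 = 66.66 mol.
Outlet amounts (n = n₀ + ν ξ):
  G: 569 − 2(66.66) = 435.7
  D: 421 − 3(66.66) = 221
  A: 0 + 1(66.66) = 66.66
  E: 0 + 3(66.66) = 200
  B: 599 (inert)

436 mol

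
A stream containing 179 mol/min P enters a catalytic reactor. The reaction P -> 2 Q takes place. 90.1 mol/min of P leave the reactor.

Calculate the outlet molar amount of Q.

For P: n = n₀ − 1ξ → 90.1 = 179 − 1ξ, giving ξ = 88.9 mol/min.
Outlet amounts (n = n₀ + ν ξ):
  P: 179 − 1(88.9) = 90.1
  Q: 0 + 2(88.9) = 177.8

178 mol/min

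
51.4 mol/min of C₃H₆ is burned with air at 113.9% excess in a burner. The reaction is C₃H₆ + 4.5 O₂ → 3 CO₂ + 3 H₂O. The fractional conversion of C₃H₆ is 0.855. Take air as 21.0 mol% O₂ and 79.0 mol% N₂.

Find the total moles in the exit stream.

2430 mol/min

Stoichiometric O₂ = 4.5 × 51.4 = 231.3 mol/min; O₂ fed = 231.3 × 2.139 = 494.8 mol/min.
N₂ fed = 494.8 × 79/21 = 1861 mol/min.
Fuel reacted = 0.855 × 51.4 → ξ = 43.95 mol/min.
Outlet (n = n₀ + ν ξ):
  C₃H₆: 51.4 − 1(43.95) = 7.453
  O₂: 494.8 − 4.5(43.95) = 297
  N₂: 1861 (inert)
  CO₂: 0 + 3(43.95) = 131.8
  H₂O: 0 + 3(43.95) = 131.8
Total out = 7.453 + 297 + 1861 + 131.8 + 131.8 = 2429 mol/min.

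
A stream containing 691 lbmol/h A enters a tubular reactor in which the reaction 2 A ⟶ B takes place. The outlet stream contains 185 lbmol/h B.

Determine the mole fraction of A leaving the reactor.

For B: n = n₀ + 1ξ → 185 = 0 + 1ξ, giving ξ = 185 lbmol/h.
Outlet amounts (n = n₀ + ν ξ):
  A: 691 − 2(185) = 321
  B: 0 + 1(185) = 185
Total out = 506 lbmol/h; y_A = 321 / 506 = 0.6344.

0.634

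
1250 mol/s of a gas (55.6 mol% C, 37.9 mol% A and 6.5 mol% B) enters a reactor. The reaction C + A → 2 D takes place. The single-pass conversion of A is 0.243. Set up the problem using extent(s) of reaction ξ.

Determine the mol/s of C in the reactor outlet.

580 mol/s

A reacted = 0.243 × 473.8 = 115.1 mol/s; ν_A = −1, so ξ = 115.1/1 = 115.1 mol/s.
Outlet amounts (n = n₀ + ν ξ):
  C: 695 − 1(115.1) = 579.9
  A: 473.8 − 1(115.1) = 358.6
  D: 0 + 2(115.1) = 230.2
  B: 81.25 (inert)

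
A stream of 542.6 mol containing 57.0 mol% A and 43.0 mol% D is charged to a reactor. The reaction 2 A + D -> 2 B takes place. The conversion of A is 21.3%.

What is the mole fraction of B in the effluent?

0.129

A reacted = 0.213 × 309.3 = 65.88 mol; ν_A = −2, so ξ = 65.88/2 = 32.94 mol.
Outlet amounts (n = n₀ + ν ξ):
  A: 309.3 − 2(32.94) = 243.4
  D: 233.3 − 1(32.94) = 200.4
  B: 0 + 2(32.94) = 65.88
Total out = 509.7 mol; y_B = 65.88 / 509.7 = 0.1293.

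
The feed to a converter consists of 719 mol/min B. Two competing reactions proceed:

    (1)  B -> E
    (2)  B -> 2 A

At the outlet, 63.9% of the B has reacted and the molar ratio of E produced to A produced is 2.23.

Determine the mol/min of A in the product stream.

Conversion of B: B consumed = 0.639 × 719 = 459.4 mol/min = 1ξ₁ + 1ξ₂.
Selectivity: 1ξ₁ / (2ξ₂) = 2.23 → ξ₁ = 4.46 ξ₂.
Substitute: (1·4.46 + 1) ξ₂ = 459.4 → ξ₂ = 84.15 mol/min, ξ₁ = 375.3 mol/min.
Outlet amounts (n = n₀ + Σ ν·ξ):
  B: 719 − 1(375.3) − 1(84.15) = 259.6
  E: 0 + 1(375.3) = 375.3
  A: 0 + 2(84.15) = 168.3

168 mol/min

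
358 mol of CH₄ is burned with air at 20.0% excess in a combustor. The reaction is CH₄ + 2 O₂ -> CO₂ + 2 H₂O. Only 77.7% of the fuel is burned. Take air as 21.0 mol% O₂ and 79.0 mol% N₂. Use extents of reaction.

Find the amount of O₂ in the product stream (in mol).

303 mol

Stoichiometric O₂ = 2 × 358 = 716 mol; O₂ fed = 716 × 1.200 = 859.2 mol.
N₂ fed = 859.2 × 79/21 = 3232 mol.
Fuel reacted = 0.777 × 358 → ξ = 278.2 mol.
Outlet (n = n₀ + ν ξ):
  CH₄: 358 − 1(278.2) = 79.83
  O₂: 859.2 − 2(278.2) = 302.9
  N₂: 3232 (inert)
  CO₂: 0 + 1(278.2) = 278.2
  H₂O: 0 + 2(278.2) = 556.3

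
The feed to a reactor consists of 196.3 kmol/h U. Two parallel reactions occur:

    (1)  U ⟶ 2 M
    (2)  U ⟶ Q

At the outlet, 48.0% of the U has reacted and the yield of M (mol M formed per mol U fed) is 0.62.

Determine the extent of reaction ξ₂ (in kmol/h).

ξ₂ = 33.4 kmol/h

Yield of M: 2ξ₁ / 196.3 = 0.62 → ξ₁ = 60.85 kmol/h.
Conversion of U: 1ξ₁ + 1ξ₂ = 0.48 × 196.3 = 94.22 → ξ₂ = 33.37 kmol/h.
Outlet amounts (n = n₀ + Σ ν·ξ):
  U: 196.3 − 1(60.85) − 1(33.37) = 102.1
  M: 0 + 2(60.85) = 121.7
  Q: 0 + 1(33.37) = 33.37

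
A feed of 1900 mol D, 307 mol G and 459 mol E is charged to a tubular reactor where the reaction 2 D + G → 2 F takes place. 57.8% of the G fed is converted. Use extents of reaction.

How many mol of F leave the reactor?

355 mol

G reacted = 0.578 × 307 = 177.4 mol; ν_G = −1, so ξ = 177.4/1 = 177.4 mol.
Outlet amounts (n = n₀ + ν ξ):
  D: 1900 − 2(177.4) = 1545
  G: 307 − 1(177.4) = 129.6
  F: 0 + 2(177.4) = 354.9
  E: 459 (inert)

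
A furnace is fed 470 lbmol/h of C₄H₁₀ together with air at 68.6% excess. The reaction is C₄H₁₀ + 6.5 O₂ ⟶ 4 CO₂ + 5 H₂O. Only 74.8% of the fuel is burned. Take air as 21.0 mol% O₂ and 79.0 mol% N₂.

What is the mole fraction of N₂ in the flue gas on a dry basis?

Stoichiometric O₂ = 6.5 × 470 = 3055 lbmol/h; O₂ fed = 3055 × 1.686 = 5151 lbmol/h.
N₂ fed = 5151 × 79/21 = 19380 lbmol/h.
Fuel reacted = 0.748 × 470 → ξ = 351.6 lbmol/h.
Outlet (n = n₀ + ν ξ):
  C₄H₁₀: 470 − 1(351.6) = 118.4
  O₂: 5151 − 6.5(351.6) = 2866
  N₂: 19380 (inert)
  CO₂: 0 + 4(351.6) = 1406
  H₂O: 0 + 5(351.6) = 1758
Dry total = 23770 lbmol/h; y_N₂ (dry) = 19380 / 23770 = 0.8153.

0.815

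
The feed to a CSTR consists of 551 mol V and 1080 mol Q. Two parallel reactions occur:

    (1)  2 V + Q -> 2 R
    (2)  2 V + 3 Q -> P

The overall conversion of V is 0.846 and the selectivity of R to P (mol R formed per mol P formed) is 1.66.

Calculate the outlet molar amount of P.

Conversion of V: V consumed = 0.846 × 551 = 466.1 mol = 2ξ₁ + 2ξ₂.
Selectivity: 2ξ₁ / (1ξ₂) = 1.66 → ξ₁ = 0.83 ξ₂.
Substitute: (2·0.83 + 2) ξ₂ = 466.1 → ξ₂ = 127.4 mol, ξ₁ = 105.7 mol.
Outlet amounts (n = n₀ + Σ ν·ξ):
  V: 551 − 2(105.7) − 2(127.4) = 84.85
  Q: 1080 − 1(105.7) − 3(127.4) = 592.2
  R: 0 + 2(105.7) = 211.4
  P: 0 + 1(127.4) = 127.4

127 mol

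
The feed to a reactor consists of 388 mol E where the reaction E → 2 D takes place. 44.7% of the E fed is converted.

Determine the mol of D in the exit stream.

E reacted = 0.447 × 388 = 173.4 mol; ν_E = −1, so ξ = 173.4/1 = 173.4 mol.
Outlet amounts (n = n₀ + ν ξ):
  E: 388 − 1(173.4) = 214.6
  D: 0 + 2(173.4) = 346.9

347 mol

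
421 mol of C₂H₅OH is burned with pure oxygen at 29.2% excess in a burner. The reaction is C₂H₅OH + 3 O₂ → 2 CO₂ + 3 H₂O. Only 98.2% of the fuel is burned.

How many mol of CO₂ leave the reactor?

827 mol

Stoichiometric O₂ = 3 × 421 = 1263 mol; O₂ fed = 1263 × 1.292 = 1632 mol.
Fuel reacted = 0.982 × 421 → ξ = 413.4 mol.
Outlet (n = n₀ + ν ξ):
  C₂H₅OH: 421 − 1(413.4) = 7.578
  O₂: 1632 − 3(413.4) = 391.5
  CO₂: 0 + 2(413.4) = 826.8
  H₂O: 0 + 3(413.4) = 1240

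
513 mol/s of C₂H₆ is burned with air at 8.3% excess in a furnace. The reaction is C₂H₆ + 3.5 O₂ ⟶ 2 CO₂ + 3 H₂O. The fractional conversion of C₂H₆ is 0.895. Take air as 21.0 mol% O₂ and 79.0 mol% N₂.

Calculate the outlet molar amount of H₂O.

1380 mol/s

Stoichiometric O₂ = 3.5 × 513 = 1796 mol/s; O₂ fed = 1796 × 1.083 = 1945 mol/s.
N₂ fed = 1945 × 79/21 = 7315 mol/s.
Fuel reacted = 0.895 × 513 → ξ = 459.1 mol/s.
Outlet (n = n₀ + ν ξ):
  C₂H₆: 513 − 1(459.1) = 53.87
  O₂: 1945 − 3.5(459.1) = 337.6
  N₂: 7315 (inert)
  CO₂: 0 + 2(459.1) = 918.3
  H₂O: 0 + 3(459.1) = 1377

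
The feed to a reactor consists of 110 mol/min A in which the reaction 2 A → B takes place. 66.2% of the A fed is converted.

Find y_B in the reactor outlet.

0.495

A reacted = 0.662 × 110 = 72.82 mol/min; ν_A = −2, so ξ = 72.82/2 = 36.41 mol/min.
Outlet amounts (n = n₀ + ν ξ):
  A: 110 − 2(36.41) = 37.18
  B: 0 + 1(36.41) = 36.41
Total out = 73.59 mol/min; y_B = 36.41 / 73.59 = 0.4948.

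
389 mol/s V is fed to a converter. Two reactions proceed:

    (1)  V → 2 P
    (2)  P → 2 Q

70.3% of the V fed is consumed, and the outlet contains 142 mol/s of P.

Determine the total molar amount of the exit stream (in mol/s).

Conversion of V: V consumed = 1ξ₁ = 0.703 × 389 → ξ₁ = 273.5 mol/s.
P balance: n_P = 0 + 2ξ₁ − 1ξ₂ = 142 → ξ₂ = (2·273.5 − 142)/1 = 404.9 mol/s.
Outlet amounts (n = n₀ + Σ ν·ξ):
  V: 389 − 1(273.5) = 115.5
  P: 0 + 2(273.5) − 1(404.9) = 142
  Q: 0 + 2(404.9) = 809.9
Total out = 115.5 + 142 + 809.9 = 1067 mol/s.

1070 mol/s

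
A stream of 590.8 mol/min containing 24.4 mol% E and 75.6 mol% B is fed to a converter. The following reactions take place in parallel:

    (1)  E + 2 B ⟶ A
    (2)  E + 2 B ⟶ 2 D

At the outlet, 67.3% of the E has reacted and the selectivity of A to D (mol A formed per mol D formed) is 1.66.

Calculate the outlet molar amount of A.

Conversion of E: E consumed = 0.673 × 144.2 = 97.02 mol/min = 1ξ₁ + 1ξ₂.
Selectivity: 1ξ₁ / (2ξ₂) = 1.66 → ξ₁ = 3.32 ξ₂.
Substitute: (1·3.32 + 1) ξ₂ = 97.02 → ξ₂ = 22.46 mol/min, ξ₁ = 74.56 mol/min.
Outlet amounts (n = n₀ + Σ ν·ξ):
  E: 144.2 − 1(74.56) − 1(22.46) = 47.14
  B: 446.6 − 2(74.56) − 2(22.46) = 252.6
  A: 0 + 1(74.56) = 74.56
  D: 0 + 2(22.46) = 44.92

74.6 mol/min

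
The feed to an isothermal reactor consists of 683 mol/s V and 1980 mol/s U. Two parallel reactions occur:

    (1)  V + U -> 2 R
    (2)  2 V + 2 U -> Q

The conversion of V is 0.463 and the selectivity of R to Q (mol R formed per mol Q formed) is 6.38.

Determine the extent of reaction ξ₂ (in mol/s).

Conversion of V: V consumed = 0.463 × 683 = 316.2 mol/s = 1ξ₁ + 2ξ₂.
Selectivity: 2ξ₁ / (1ξ₂) = 6.38 → ξ₁ = 3.19 ξ₂.
Substitute: (1·3.19 + 2) ξ₂ = 316.2 → ξ₂ = 60.93 mol/s, ξ₁ = 194.4 mol/s.
Outlet amounts (n = n₀ + Σ ν·ξ):
  V: 683 − 1(194.4) − 2(60.93) = 366.8
  U: 1980 − 1(194.4) − 2(60.93) = 1664
  R: 0 + 2(194.4) = 388.7
  Q: 0 + 1(60.93) = 60.93

ξ₂ = 60.9 mol/s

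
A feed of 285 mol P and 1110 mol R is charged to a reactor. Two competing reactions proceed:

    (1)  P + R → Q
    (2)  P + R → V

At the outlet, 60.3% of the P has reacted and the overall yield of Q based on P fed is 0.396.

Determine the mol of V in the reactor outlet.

Yield of Q: 1ξ₁ / 285 = 0.396 → ξ₁ = 112.9 mol.
Conversion of P: 1ξ₁ + 1ξ₂ = 0.603 × 285 = 171.9 → ξ₂ = 58.99 mol.
Outlet amounts (n = n₀ + Σ ν·ξ):
  P: 285 − 1(112.9) − 1(58.99) = 113.1
  R: 1110 − 1(112.9) − 1(58.99) = 938.1
  Q: 0 + 1(112.9) = 112.9
  V: 0 + 1(58.99) = 58.99

59 mol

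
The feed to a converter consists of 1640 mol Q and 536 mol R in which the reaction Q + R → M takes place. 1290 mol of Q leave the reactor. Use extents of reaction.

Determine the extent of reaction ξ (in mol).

For Q: n = n₀ − 1ξ → 1290 = 1640 − 1ξ, giving ξ = 350 mol.
Outlet amounts (n = n₀ + ν ξ):
  Q: 1640 − 1(350) = 1290
  R: 536 − 1(350) = 186
  M: 0 + 1(350) = 350

ξ = 350 mol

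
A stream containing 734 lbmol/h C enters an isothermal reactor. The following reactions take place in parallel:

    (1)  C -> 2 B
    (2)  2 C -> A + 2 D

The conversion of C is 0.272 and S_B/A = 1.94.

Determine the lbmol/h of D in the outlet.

Conversion of C: C consumed = 0.272 × 734 = 199.6 lbmol/h = 1ξ₁ + 2ξ₂.
Selectivity: 2ξ₁ / (1ξ₂) = 1.94 → ξ₁ = 0.97 ξ₂.
Substitute: (1·0.97 + 2) ξ₂ = 199.6 → ξ₂ = 67.22 lbmol/h, ξ₁ = 65.2 lbmol/h.
Outlet amounts (n = n₀ + Σ ν·ξ):
  C: 734 − 1(65.2) − 2(67.22) = 534.4
  B: 0 + 2(65.2) = 130.4
  A: 0 + 1(67.22) = 67.22
  D: 0 + 2(67.22) = 134.4

134 lbmol/h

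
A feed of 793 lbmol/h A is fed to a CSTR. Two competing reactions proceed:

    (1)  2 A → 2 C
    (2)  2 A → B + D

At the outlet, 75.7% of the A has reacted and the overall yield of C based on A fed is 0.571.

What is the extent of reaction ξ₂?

ξ₂ = 73.7 lbmol/h

Yield of C: 2ξ₁ / 793 = 0.571 → ξ₁ = 226.4 lbmol/h.
Conversion of A: 2ξ₁ + 2ξ₂ = 0.757 × 793 = 600.3 → ξ₂ = 73.75 lbmol/h.
Outlet amounts (n = n₀ + Σ ν·ξ):
  A: 793 − 2(226.4) − 2(73.75) = 192.7
  C: 0 + 2(226.4) = 452.8
  B: 0 + 1(73.75) = 73.75
  D: 0 + 1(73.75) = 73.75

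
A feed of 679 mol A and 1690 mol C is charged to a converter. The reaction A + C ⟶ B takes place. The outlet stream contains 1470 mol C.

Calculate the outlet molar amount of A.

459 mol

For C: n = n₀ − 1ξ → 1470 = 1690 − 1ξ, giving ξ = 220 mol.
Outlet amounts (n = n₀ + ν ξ):
  A: 679 − 1(220) = 459
  C: 1690 − 1(220) = 1470
  B: 0 + 1(220) = 220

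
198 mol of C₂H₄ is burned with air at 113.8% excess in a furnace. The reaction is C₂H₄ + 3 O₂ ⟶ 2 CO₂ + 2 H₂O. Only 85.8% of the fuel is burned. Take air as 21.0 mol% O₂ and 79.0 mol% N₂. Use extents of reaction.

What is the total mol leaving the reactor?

Stoichiometric O₂ = 3 × 198 = 594 mol; O₂ fed = 594 × 2.138 = 1270 mol.
N₂ fed = 1270 × 79/21 = 4778 mol.
Fuel reacted = 0.858 × 198 → ξ = 169.9 mol.
Outlet (n = n₀ + ν ξ):
  C₂H₄: 198 − 1(169.9) = 28.12
  O₂: 1270 − 3(169.9) = 760.3
  N₂: 4778 (inert)
  CO₂: 0 + 2(169.9) = 339.8
  H₂O: 0 + 2(169.9) = 339.8
Total out = 28.12 + 760.3 + 4778 + 339.8 + 339.8 = 6245 mol.

6250 mol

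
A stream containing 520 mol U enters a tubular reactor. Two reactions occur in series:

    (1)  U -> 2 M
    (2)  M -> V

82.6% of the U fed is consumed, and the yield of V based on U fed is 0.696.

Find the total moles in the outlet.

Conversion of U: U consumed = 1ξ₁ = 0.826 × 520 → ξ₁ = 429.5 mol.
Yield of V: 1ξ₂ / 520 = 0.696 → ξ₂ = 361.9 mol.
Outlet amounts (n = n₀ + Σ ν·ξ):
  U: 520 − 1(429.5) = 90.48
  M: 0 + 2(429.5) − 1(361.9) = 497.1
  V: 0 + 1(361.9) = 361.9
Total out = 90.48 + 497.1 + 361.9 = 949.5 mol.

950 mol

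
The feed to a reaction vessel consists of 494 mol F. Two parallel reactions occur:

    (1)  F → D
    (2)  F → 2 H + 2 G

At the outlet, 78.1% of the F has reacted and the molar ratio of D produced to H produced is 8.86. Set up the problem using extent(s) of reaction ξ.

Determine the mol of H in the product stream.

Conversion of F: F consumed = 0.781 × 494 = 385.8 mol = 1ξ₁ + 1ξ₂.
Selectivity: 1ξ₁ / (2ξ₂) = 8.86 → ξ₁ = 17.72 ξ₂.
Substitute: (1·17.72 + 1) ξ₂ = 385.8 → ξ₂ = 20.61 mol, ξ₁ = 365.2 mol.
Outlet amounts (n = n₀ + Σ ν·ξ):
  F: 494 − 1(365.2) − 1(20.61) = 108.2
  D: 0 + 1(365.2) = 365.2
  H: 0 + 2(20.61) = 41.22
  G: 0 + 2(20.61) = 41.22

41.2 mol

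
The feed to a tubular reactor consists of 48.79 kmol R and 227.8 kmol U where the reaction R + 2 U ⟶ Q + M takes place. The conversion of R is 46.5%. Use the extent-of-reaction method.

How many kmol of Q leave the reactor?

22.7 kmol

R reacted = 0.465 × 48.79 = 22.69 kmol; ν_R = −1, so ξ = 22.69/1 = 22.69 kmol.
Outlet amounts (n = n₀ + ν ξ):
  R: 48.79 − 1(22.69) = 26.1
  U: 227.8 − 2(22.69) = 182.4
  Q: 0 + 1(22.69) = 22.69
  M: 0 + 1(22.69) = 22.69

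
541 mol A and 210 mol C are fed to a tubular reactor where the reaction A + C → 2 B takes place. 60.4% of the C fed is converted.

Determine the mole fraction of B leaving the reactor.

C reacted = 0.604 × 210 = 126.8 mol; ν_C = −1, so ξ = 126.8/1 = 126.8 mol.
Outlet amounts (n = n₀ + ν ξ):
  A: 541 − 1(126.8) = 414.2
  C: 210 − 1(126.8) = 83.16
  B: 0 + 2(126.8) = 253.7
Total out = 751 mol; y_B = 253.7 / 751 = 0.3378.

0.338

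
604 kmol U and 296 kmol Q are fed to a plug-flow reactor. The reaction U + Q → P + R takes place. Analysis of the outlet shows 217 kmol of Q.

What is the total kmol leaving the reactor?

For Q: n = n₀ − 1ξ → 217 = 296 − 1ξ, giving ξ = 79 kmol.
Outlet amounts (n = n₀ + ν ξ):
  U: 604 − 1(79) = 525
  Q: 296 − 1(79) = 217
  P: 0 + 1(79) = 79
  R: 0 + 1(79) = 79
Total out = 525 + 217 + 79 + 79 = 900 kmol.

900 kmol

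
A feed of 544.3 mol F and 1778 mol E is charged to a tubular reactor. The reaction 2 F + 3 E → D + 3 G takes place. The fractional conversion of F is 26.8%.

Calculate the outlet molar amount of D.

72.9 mol

F reacted = 0.268 × 544.3 = 145.9 mol; ν_F = −2, so ξ = 145.9/2 = 72.94 mol.
Outlet amounts (n = n₀ + ν ξ):
  F: 544.3 − 2(72.94) = 398.4
  E: 1778 − 3(72.94) = 1559
  D: 0 + 1(72.94) = 72.94
  G: 0 + 3(72.94) = 218.8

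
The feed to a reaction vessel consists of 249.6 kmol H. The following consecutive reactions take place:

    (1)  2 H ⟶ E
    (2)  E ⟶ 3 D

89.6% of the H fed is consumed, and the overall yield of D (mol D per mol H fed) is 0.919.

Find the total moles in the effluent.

291 kmol

Conversion of H: H consumed = 2ξ₁ = 0.896 × 249.6 → ξ₁ = 111.8 kmol.
Yield of D: 3ξ₂ / 249.6 = 0.919 → ξ₂ = 76.46 kmol.
Outlet amounts (n = n₀ + Σ ν·ξ):
  H: 249.6 − 2(111.8) = 25.96
  E: 0 + 1(111.8) − 1(76.46) = 35.36
  D: 0 + 3(76.46) = 229.4
Total out = 25.96 + 35.36 + 229.4 = 290.7 kmol.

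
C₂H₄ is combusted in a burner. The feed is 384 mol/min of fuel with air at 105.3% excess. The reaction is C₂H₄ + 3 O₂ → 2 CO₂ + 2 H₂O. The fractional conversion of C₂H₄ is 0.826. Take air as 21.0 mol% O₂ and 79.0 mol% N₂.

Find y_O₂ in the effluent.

0.121

Stoichiometric O₂ = 3 × 384 = 1152 mol/min; O₂ fed = 1152 × 2.053 = 2365 mol/min.
N₂ fed = 2365 × 79/21 = 8897 mol/min.
Fuel reacted = 0.826 × 384 → ξ = 317.2 mol/min.
Outlet (n = n₀ + ν ξ):
  C₂H₄: 384 − 1(317.2) = 66.82
  O₂: 2365 − 3(317.2) = 1414
  N₂: 8897 (inert)
  CO₂: 0 + 2(317.2) = 634.4
  H₂O: 0 + 2(317.2) = 634.4
Total out = 11650 mol/min; y_O₂ = 1414 / 11650 = 0.1214.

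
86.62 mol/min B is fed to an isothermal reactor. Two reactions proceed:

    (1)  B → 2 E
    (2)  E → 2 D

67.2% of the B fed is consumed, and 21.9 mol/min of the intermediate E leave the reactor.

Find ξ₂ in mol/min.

Conversion of B: B consumed = 1ξ₁ = 0.672 × 86.62 → ξ₁ = 58.21 mol/min.
E balance: n_E = 0 + 2ξ₁ − 1ξ₂ = 21.9 → ξ₂ = (2·58.21 − 21.9)/1 = 94.52 mol/min.
Outlet amounts (n = n₀ + Σ ν·ξ):
  B: 86.62 − 1(58.21) = 28.41
  E: 0 + 2(58.21) − 1(94.52) = 21.9
  D: 0 + 2(94.52) = 189

ξ₂ = 94.5 mol/min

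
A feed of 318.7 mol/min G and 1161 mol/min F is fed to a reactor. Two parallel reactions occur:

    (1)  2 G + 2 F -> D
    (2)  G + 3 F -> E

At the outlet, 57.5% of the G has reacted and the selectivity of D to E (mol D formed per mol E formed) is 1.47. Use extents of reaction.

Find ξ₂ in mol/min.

ξ₂ = 46.5 mol/min

Conversion of G: G consumed = 0.575 × 318.7 = 183.3 mol/min = 2ξ₁ + 1ξ₂.
Selectivity: 1ξ₁ / (1ξ₂) = 1.47 → ξ₁ = 1.47 ξ₂.
Substitute: (2·1.47 + 1) ξ₂ = 183.3 → ξ₂ = 46.51 mol/min, ξ₁ = 68.37 mol/min.
Outlet amounts (n = n₀ + Σ ν·ξ):
  G: 318.7 − 2(68.37) − 1(46.51) = 135.4
  F: 1161 − 2(68.37) − 3(46.51) = 884.7
  D: 0 + 1(68.37) = 68.37
  E: 0 + 1(46.51) = 46.51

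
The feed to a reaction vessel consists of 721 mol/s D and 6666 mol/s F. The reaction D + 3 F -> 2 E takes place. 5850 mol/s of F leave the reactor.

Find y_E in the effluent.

For F: n = n₀ − 3ξ → 5850 = 6666 − 3ξ, giving ξ = 272 mol/s.
Outlet amounts (n = n₀ + ν ξ):
  D: 721 − 1(272) = 449
  F: 6666 − 3(272) = 5850
  E: 0 + 2(272) = 544
Total out = 6843 mol/s; y_E = 544 / 6843 = 0.0795.

0.0795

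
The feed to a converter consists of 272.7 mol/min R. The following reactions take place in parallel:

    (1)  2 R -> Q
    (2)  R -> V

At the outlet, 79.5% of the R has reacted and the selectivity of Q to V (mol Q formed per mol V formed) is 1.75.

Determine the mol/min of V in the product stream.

Conversion of R: R consumed = 0.795 × 272.7 = 216.8 mol/min = 2ξ₁ + 1ξ₂.
Selectivity: 1ξ₁ / (1ξ₂) = 1.75 → ξ₁ = 1.75 ξ₂.
Substitute: (2·1.75 + 1) ξ₂ = 216.8 → ξ₂ = 48.18 mol/min, ξ₁ = 84.31 mol/min.
Outlet amounts (n = n₀ + Σ ν·ξ):
  R: 272.7 − 2(84.31) − 1(48.18) = 55.9
  Q: 0 + 1(84.31) = 84.31
  V: 0 + 1(48.18) = 48.18

48.2 mol/min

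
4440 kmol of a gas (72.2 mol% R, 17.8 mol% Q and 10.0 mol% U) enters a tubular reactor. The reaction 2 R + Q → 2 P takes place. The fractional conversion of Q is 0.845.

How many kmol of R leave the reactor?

1870 kmol

Q reacted = 0.845 × 790.3 = 667.8 kmol; ν_Q = −1, so ξ = 667.8/1 = 667.8 kmol.
Outlet amounts (n = n₀ + ν ξ):
  R: 3206 − 2(667.8) = 1870
  Q: 790.3 − 1(667.8) = 122.5
  P: 0 + 2(667.8) = 1336
  U: 444 (inert)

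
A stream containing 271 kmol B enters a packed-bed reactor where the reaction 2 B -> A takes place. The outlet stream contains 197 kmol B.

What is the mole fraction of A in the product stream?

For B: n = n₀ − 2ξ → 197 = 271 − 2ξ, giving ξ = 37 kmol.
Outlet amounts (n = n₀ + ν ξ):
  B: 271 − 2(37) = 197
  A: 0 + 1(37) = 37
Total out = 234 kmol; y_A = 37 / 234 = 0.1581.

0.158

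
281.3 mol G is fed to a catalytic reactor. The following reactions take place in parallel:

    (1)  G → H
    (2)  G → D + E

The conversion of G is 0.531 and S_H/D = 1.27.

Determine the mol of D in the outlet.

Conversion of G: G consumed = 0.531 × 281.3 = 149.4 mol = 1ξ₁ + 1ξ₂.
Selectivity: 1ξ₁ / (1ξ₂) = 1.27 → ξ₁ = 1.27 ξ₂.
Substitute: (1·1.27 + 1) ξ₂ = 149.4 → ξ₂ = 65.8 mol, ξ₁ = 83.57 mol.
Outlet amounts (n = n₀ + Σ ν·ξ):
  G: 281.3 − 1(83.57) − 1(65.8) = 131.9
  H: 0 + 1(83.57) = 83.57
  D: 0 + 1(65.8) = 65.8
  E: 0 + 1(65.8) = 65.8

65.8 mol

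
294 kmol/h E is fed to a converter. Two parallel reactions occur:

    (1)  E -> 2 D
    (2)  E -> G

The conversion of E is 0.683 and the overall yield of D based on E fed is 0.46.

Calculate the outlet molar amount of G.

Yield of D: 2ξ₁ / 294 = 0.46 → ξ₁ = 67.62 kmol/h.
Conversion of E: 1ξ₁ + 1ξ₂ = 0.683 × 294 = 200.8 → ξ₂ = 133.2 kmol/h.
Outlet amounts (n = n₀ + Σ ν·ξ):
  E: 294 − 1(67.62) − 1(133.2) = 93.2
  D: 0 + 2(67.62) = 135.2
  G: 0 + 1(133.2) = 133.2

133 kmol/h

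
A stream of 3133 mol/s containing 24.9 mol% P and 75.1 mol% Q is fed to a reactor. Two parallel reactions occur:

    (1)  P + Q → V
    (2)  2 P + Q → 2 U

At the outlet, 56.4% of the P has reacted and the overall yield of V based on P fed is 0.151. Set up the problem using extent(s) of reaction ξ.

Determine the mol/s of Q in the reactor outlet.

Yield of V: 1ξ₁ / 780.1 = 0.151 → ξ₁ = 117.8 mol/s.
Conversion of P: 1ξ₁ + 2ξ₂ = 0.564 × 780.1 = 440 → ξ₂ = 161.1 mol/s.
Outlet amounts (n = n₀ + Σ ν·ξ):
  P: 780.1 − 1(117.8) − 2(161.1) = 340.1
  Q: 2353 − 1(117.8) − 1(161.1) = 2074
  V: 0 + 1(117.8) = 117.8
  U: 0 + 2(161.1) = 322.2

2070 mol/s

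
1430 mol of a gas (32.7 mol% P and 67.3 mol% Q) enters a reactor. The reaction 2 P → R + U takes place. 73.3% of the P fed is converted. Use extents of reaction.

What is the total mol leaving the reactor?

P reacted = 0.733 × 467.6 = 342.8 mol; ν_P = −2, so ξ = 342.8/2 = 171.4 mol.
Outlet amounts (n = n₀ + ν ξ):
  P: 467.6 − 2(171.4) = 124.9
  R: 0 + 1(171.4) = 171.4
  U: 0 + 1(171.4) = 171.4
  Q: 962.4 (inert)
Total out = 124.9 + 171.4 + 171.4 + 962.4 = 1430 mol.

1430 mol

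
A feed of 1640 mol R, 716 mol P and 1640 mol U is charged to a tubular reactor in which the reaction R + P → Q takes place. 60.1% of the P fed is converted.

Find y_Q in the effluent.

P reacted = 0.601 × 716 = 430.3 mol; ν_P = −1, so ξ = 430.3/1 = 430.3 mol.
Outlet amounts (n = n₀ + ν ξ):
  R: 1640 − 1(430.3) = 1210
  P: 716 − 1(430.3) = 285.7
  Q: 0 + 1(430.3) = 430.3
  U: 1640 (inert)
Total out = 3566 mol; y_Q = 430.3 / 3566 = 0.1207.

0.121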